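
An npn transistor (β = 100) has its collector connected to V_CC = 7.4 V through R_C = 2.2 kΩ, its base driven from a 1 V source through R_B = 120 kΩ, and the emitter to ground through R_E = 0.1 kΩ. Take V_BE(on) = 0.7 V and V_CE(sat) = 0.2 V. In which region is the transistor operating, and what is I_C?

Assume active. Base-emitter loop: I_B = (V_BB − V_BE)/(R_B + (β+1)R_E) = (1 − 0.7)/(120 + 101×0.1) = 0.00231 mA.
I_C = β·I_B = 100×0.00231 = 0.231 mA.
V_CE = V_CC − I_C·R_C − I_E·R_E = 7.4 − 0.231×2.2 − 0.233×0.1 = 6.87 V > V_CE(sat), so the active-region assumption holds.

active; I_C ≈ 0.23 mA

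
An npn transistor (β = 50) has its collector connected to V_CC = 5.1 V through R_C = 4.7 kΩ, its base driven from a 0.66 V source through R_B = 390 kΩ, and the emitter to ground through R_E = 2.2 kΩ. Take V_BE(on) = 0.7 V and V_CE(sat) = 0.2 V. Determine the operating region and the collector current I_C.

V_BB = 0.66 V ≤ V_BE(on) = 0.7 V, so the base-emitter junction is not forward biased.
The transistor is in cutoff: I_B = I_C = 0.

cutoff; I_C ≈ 0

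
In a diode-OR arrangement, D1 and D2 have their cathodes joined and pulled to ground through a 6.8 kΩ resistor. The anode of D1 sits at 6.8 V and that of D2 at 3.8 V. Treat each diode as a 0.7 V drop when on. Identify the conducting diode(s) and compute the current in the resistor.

Assume both conduct. Then node N would need to be at both 6.8−0.7 = 6.1 V and 3.8−0.7 = 3.1 V, which is impossible.
Assume only D1 conducts: V_N = 6.8 − 0.7 = 6.1 V, so I_R = 6.1/6.8 = 0.897 mA.
Check D2: its anode-to-cathode voltage is 3.8 − 6.1 = -2.3 V < 0.7 V, so it is off. The assumption is consistent.

Only D1 conducts; I_R ≈ 0.9 mA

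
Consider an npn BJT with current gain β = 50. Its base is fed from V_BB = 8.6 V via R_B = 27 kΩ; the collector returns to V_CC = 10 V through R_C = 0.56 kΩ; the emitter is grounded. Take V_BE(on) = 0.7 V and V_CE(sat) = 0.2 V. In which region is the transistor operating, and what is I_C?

Assume active. Base-emitter loop: I_B = (V_BB − V_BE)/R_B = (8.6 − 0.7)/27 = 0.293 mA.
I_C = β·I_B = 50×0.293 = 14.6 mA.
V_CE = V_CC − I_C·R_C = 10 − 14.6×0.56 = 1.81 V > V_CE(sat), so the active-region assumption holds.

active; I_C ≈ 15 mA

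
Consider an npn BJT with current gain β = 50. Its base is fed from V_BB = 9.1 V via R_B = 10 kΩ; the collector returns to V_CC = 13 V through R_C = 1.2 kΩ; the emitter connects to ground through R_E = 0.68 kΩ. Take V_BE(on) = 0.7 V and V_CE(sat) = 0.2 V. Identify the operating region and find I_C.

Assume active: I_B = (9.1 − 0.7)/(10 + 51×0.68) = 0.188 mA, I_C = β·I_B = 9.4 mA.
Then V_CE = 13 − 9.4×1.2 − 9.59×0.68 = -4.8 V < 0.2 V — the active assumption fails.
Re-solve with V_CE = 0.2 V. KCL at the emitter: V_E/R_E = (V_BB−0.7−V_E)/R_B + (V_CC−0.2−V_E)/R_C, giving V_E = 4.79 V.
I_C = (V_CC − 0.2 − V_E)/R_C = (12.8 − 4.79)/1.2 = 6.68 mA.
Check: I_B = (8.4 − 4.79)/10 = 0.361 mA, and β·I_B = 18.1 mA > I_C, confirming saturation.

saturation; I_C ≈ 6.7 mA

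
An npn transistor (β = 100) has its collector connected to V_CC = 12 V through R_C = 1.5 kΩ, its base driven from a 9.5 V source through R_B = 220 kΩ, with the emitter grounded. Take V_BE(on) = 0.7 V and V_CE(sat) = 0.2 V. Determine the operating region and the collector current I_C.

active; I_C ≈ 4 mA

Assume active. Base-emitter loop: I_B = (V_BB − V_BE)/R_B = (9.5 − 0.7)/220 = 0.04 mA.
I_C = β·I_B = 100×0.04 = 4 mA.
V_CE = V_CC − I_C·R_C = 12 − 4×1.5 = 6 V > V_CE(sat), so the active-region assumption holds.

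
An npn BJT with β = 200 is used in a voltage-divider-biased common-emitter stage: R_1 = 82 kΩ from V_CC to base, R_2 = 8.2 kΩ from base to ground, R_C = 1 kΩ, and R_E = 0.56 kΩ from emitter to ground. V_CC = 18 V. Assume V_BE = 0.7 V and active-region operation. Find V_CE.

V_CE ≈ 16 V

Thevenize the base divider: V_Th = V_CC·R_2/(R_1+R_2) = 18×8.2/90.2 = 1.64 V, R_Th = R_1‖R_2 = 7.45 kΩ.
Base-emitter loop: V_Th = I_B·R_Th + V_BE + (β+1)I_B·R_E, so I_B = (1.64 − 0.7) / (7.45 + 201×0.56) = 0.0078 mA.
I_C = β·I_B = 200×0.0078 = 1.56 mA, and I_E = (β+1)I_B = 1.57 mA.
V_CE = V_CC − I_C·R_C − I_E·R_E = 18 − 1.56×1 − 1.57×0.56 = 15.6 V.
V_CE = 15.6 V > 0.2 V confirms active-region operation.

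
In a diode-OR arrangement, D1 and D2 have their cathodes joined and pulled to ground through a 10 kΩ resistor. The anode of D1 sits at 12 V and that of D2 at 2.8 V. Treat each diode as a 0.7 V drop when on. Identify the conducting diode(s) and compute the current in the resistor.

Only D1 conducts; I_R ≈ 1.1 mA

Assume both conduct. Then node N would need to be at both 12−0.7 = 11.3 V and 2.8−0.7 = 2.1 V, which is impossible.
Assume only D1 conducts: V_N = 12 − 0.7 = 11.3 V, so I_R = 11.3/10 = 1.13 mA.
Check D2: its anode-to-cathode voltage is 2.8 − 11.3 = -8.5 V < 0.7 V, so it is off. The assumption is consistent.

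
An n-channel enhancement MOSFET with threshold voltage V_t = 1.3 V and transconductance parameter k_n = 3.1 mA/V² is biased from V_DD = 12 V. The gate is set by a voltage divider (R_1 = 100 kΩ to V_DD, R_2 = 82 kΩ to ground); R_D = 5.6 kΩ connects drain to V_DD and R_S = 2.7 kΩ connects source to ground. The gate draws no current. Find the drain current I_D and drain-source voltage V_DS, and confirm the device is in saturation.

I_D ≈ 1.2 mA, V_DS ≈ 2.1 V

V_G = V_DD·R_2/(R_1+R_2) = 12×82/182 = 5.41 V.
Assume saturation: I_D = (k_n/2)(V_GS − V_t)² with V_GS = V_G − I_D·R_S = 5.41 − 2.7·I_D.
Substituting gives 11.3·I_D² − 35.4·I_D + 26.1 = 0, with roots I_D = 1.2 or 1.93 mA.
The root I_D = 1.93 mA gives V_GS = 0.183 V ≤ V_t, so take I_D = 1.2 mA.
Then V_GS = 2.18 V and V_DS = V_DD − I_D(R_D+R_S) = 12 − 1.2×8.3 = 2.08 V.
Saturation requires V_DS ≥ V_GS − V_t = 0.878 V; 2.08 ≥ 0.878 ✓.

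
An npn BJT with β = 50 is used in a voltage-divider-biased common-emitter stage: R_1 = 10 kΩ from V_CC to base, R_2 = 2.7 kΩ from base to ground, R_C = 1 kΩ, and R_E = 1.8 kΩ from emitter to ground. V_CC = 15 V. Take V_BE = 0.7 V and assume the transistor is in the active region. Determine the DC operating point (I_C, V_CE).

I_C ≈ 1.3 mA, V_CE ≈ 11 V

Thevenize the base divider: V_Th = V_CC·R_2/(R_1+R_2) = 15×2.7/12.7 = 3.19 V, R_Th = R_1‖R_2 = 2.13 kΩ.
Base-emitter loop: V_Th = I_B·R_Th + V_BE + (β+1)I_B·R_E, so I_B = (3.19 − 0.7) / (2.13 + 51×1.8) = 0.0265 mA.
I_C = β·I_B = 50×0.0265 = 1.32 mA, and I_E = (β+1)I_B = 1.35 mA.
V_CE = V_CC − I_C·R_C − I_E·R_E = 15 − 1.32×1 − 1.35×1.8 = 11.2 V.
V_CE = 11.2 V > 0.2 V confirms active-region operation.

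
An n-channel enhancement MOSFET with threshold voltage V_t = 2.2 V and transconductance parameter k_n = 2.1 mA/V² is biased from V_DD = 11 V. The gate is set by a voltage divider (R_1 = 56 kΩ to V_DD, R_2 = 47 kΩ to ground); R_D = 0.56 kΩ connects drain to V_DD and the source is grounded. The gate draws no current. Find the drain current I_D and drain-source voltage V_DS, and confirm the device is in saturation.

V_G = V_DD·R_2/(R_1+R_2) = 11×47/103 = 5.02 V. With the source grounded, V_GS = V_G = 5.02 V.
Assume saturation: I_D = (k_n/2)(V_GS − V_t)² = (2.1/2)×(5.02 − 2.2)² = 1.05×2.82² = 8.35 mA.
V_DS = V_DD − I_D·R_D = 11 − 8.35×0.56 = 6.33 V.
Saturation requires V_DS ≥ V_GS − V_t = 2.82 V; 6.33 ≥ 2.82 ✓.

I_D ≈ 8.3 mA, V_DS ≈ 6.3 V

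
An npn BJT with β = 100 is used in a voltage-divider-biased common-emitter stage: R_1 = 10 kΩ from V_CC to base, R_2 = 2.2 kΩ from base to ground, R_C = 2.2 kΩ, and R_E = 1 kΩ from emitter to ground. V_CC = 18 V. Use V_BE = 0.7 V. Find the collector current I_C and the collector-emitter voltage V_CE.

Thevenize the base divider: V_Th = V_CC·R_2/(R_1+R_2) = 18×2.2/12.2 = 3.25 V, R_Th = R_1‖R_2 = 1.8 kΩ.
Base-emitter loop: V_Th = I_B·R_Th + V_BE + (β+1)I_B·R_E, so I_B = (3.25 − 0.7) / (1.8 + 101×1) = 0.0248 mA.
I_C = β·I_B = 100×0.0248 = 2.48 mA, and I_E = (β+1)I_B = 2.5 mA.
V_CE = V_CC − I_C·R_C − I_E·R_E = 18 − 2.48×2.2 − 2.5×1 = 10.1 V.
V_CE = 10.1 V > 0.2 V confirms active-region operation.

I_C ≈ 2.5 mA, V_CE ≈ 10 V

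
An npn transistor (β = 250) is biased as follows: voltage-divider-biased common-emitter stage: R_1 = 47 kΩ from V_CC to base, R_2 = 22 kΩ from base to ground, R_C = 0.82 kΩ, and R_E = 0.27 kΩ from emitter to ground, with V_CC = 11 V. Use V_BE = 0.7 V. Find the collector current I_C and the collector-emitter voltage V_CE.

I_C ≈ 8.5 mA, V_CE ≈ 1.7 V

Thevenize the base divider: V_Th = V_CC·R_2/(R_1+R_2) = 11×22/69 = 3.51 V, R_Th = R_1‖R_2 = 15 kΩ.
Base-emitter loop: V_Th = I_B·R_Th + V_BE + (β+1)I_B·R_E, so I_B = (3.51 − 0.7) / (15 + 251×0.27) = 0.0339 mA.
I_C = β·I_B = 250×0.0339 = 8.48 mA, and I_E = (β+1)I_B = 8.51 mA.
V_CE = V_CC − I_C·R_C − I_E·R_E = 11 − 8.48×0.82 − 8.51×0.27 = 1.75 V.
V_CE = 1.75 V > 0.2 V confirms active-region operation.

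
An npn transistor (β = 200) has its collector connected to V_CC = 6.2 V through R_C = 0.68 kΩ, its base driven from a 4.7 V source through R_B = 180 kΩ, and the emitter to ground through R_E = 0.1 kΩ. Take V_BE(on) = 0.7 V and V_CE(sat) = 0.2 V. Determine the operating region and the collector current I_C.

Assume active. Base-emitter loop: I_B = (V_BB − V_BE)/(R_B + (β+1)R_E) = (4.7 − 0.7)/(180 + 201×0.1) = 0.02 mA.
I_C = β·I_B = 200×0.02 = 4 mA.
V_CE = V_CC − I_C·R_C − I_E·R_E = 6.2 − 4×0.68 − 4.02×0.1 = 3.08 V > V_CE(sat), so the active-region assumption holds.

active; I_C ≈ 4 mA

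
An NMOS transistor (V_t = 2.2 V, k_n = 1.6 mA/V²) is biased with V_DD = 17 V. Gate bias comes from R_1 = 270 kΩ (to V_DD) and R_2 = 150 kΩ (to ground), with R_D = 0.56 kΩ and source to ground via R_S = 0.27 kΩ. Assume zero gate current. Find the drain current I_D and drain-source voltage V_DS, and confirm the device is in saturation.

V_G = V_DD·R_2/(R_1+R_2) = 17×150/420 = 6.07 V.
Assume saturation: I_D = (k_n/2)(V_GS − V_t)² with V_GS = V_G − I_D·R_S = 6.07 − 0.27·I_D.
Substituting gives 0.0583·I_D² − 2.67·I_D + 12 = 0, with roots I_D = 5.04 or 40.8 mA.
The root I_D = 40.8 mA gives V_GS = -4.94 V ≤ V_t, so take I_D = 5.04 mA.
Then V_GS = 4.71 V and V_DS = V_DD − I_D(R_D+R_S) = 17 − 5.04×0.83 = 12.8 V.
Saturation requires V_DS ≥ V_GS − V_t = 2.51 V; 12.8 ≥ 2.51 ✓.

I_D ≈ 5 mA, V_DS ≈ 13 V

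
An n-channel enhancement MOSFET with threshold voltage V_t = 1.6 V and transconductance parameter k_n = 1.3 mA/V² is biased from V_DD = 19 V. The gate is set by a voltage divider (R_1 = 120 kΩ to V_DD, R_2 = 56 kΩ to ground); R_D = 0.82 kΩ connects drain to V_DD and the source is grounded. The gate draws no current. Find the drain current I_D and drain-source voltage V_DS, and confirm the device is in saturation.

I_D ≈ 13 mA, V_DS ≈ 8.5 V

V_G = V_DD·R_2/(R_1+R_2) = 19×56/176 = 6.05 V. With the source grounded, V_GS = V_G = 6.05 V.
Assume saturation: I_D = (k_n/2)(V_GS − V_t)² = (1.3/2)×(6.05 − 1.6)² = 0.65×4.45² = 12.8 mA.
V_DS = V_DD − I_D·R_D = 19 − 12.8×0.82 = 8.47 V.
Saturation requires V_DS ≥ V_GS − V_t = 4.45 V; 8.47 ≥ 4.45 ✓.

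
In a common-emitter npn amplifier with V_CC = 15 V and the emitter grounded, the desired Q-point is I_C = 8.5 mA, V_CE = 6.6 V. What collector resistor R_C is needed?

R_C ≈ 0.99 kΩ

Collector loop: V_CC = I_C·R_C + V_CE.
R_C = (V_CC − V_CE)/I_C = (15 − 6.6)/8.5 = 0.988 kΩ.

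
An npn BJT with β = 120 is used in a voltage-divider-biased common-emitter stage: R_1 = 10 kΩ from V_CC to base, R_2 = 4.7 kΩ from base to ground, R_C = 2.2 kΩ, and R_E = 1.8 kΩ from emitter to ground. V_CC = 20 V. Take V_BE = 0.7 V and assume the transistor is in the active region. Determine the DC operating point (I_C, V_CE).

I_C ≈ 3.1 mA, V_CE ≈ 7.6 V

Thevenize the base divider: V_Th = V_CC·R_2/(R_1+R_2) = 20×4.7/14.7 = 6.39 V, R_Th = R_1‖R_2 = 3.2 kΩ.
Base-emitter loop: V_Th = I_B·R_Th + V_BE + (β+1)I_B·R_E, so I_B = (6.39 − 0.7) / (3.2 + 121×1.8) = 0.0258 mA.
I_C = β·I_B = 120×0.0258 = 3.09 mA, and I_E = (β+1)I_B = 3.12 mA.
V_CE = V_CC − I_C·R_C − I_E·R_E = 20 − 3.09×2.2 − 3.12×1.8 = 7.59 V.
V_CE = 7.59 V > 0.2 V confirms active-region operation.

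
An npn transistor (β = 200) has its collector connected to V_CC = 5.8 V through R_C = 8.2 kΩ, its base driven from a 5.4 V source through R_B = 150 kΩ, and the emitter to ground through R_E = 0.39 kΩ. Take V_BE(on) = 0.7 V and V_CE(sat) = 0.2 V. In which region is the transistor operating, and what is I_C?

Assume active: I_B = (5.4 − 0.7)/(150 + 201×0.39) = 0.0206 mA, I_C = β·I_B = 4.12 mA.
Then V_CE = 5.8 − 4.12×8.2 − 4.14×0.39 = -29.6 V < 0.2 V — the active assumption fails.
Re-solve with V_CE = 0.2 V. KCL at the emitter: V_E/R_E = (V_BB−0.7−V_E)/R_B + (V_CC−0.2−V_E)/R_C, giving V_E = 0.265 V.
I_C = (V_CC − 0.2 − V_E)/R_C = (5.6 − 0.265)/8.2 = 0.651 mA.
Check: I_B = (4.7 − 0.265)/150 = 0.0296 mA, and β·I_B = 5.91 mA > I_C, confirming saturation.

saturation; I_C ≈ 0.65 mA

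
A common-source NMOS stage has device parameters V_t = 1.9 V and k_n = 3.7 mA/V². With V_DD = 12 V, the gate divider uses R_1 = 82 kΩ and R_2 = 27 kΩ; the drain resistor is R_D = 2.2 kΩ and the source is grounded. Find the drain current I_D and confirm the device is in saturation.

I_D ≈ 2.1 mA

V_G = V_DD·R_2/(R_1+R_2) = 12×27/109 = 2.97 V. With the source grounded, V_GS = V_G = 2.97 V.
Assume saturation: I_D = (k_n/2)(V_GS − V_t)² = (3.7/2)×(2.97 − 1.9)² = 1.85×1.07² = 2.13 mA.
V_DS = V_DD − I_D·R_D = 12 − 2.13×2.2 = 7.32 V.
Saturation requires V_DS ≥ V_GS − V_t = 1.07 V; 7.32 ≥ 1.07 ✓.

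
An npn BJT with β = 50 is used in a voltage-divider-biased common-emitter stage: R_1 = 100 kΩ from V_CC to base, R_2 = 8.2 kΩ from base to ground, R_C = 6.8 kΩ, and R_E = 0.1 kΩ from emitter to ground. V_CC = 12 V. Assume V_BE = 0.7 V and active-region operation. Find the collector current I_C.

Thevenize the base divider: V_Th = V_CC·R_2/(R_1+R_2) = 12×8.2/108 = 0.909 V, R_Th = R_1‖R_2 = 7.58 kΩ.
Base-emitter loop: V_Th = I_B·R_Th + V_BE + (β+1)I_B·R_E, so I_B = (0.909 − 0.7) / (7.58 + 51×0.1) = 0.0165 mA.
I_C = β·I_B = 50×0.0165 = 0.826 mA, and I_E = (β+1)I_B = 0.842 mA.
V_CE = V_CC − I_C·R_C − I_E·R_E = 12 − 0.826×6.8 − 0.842×0.1 = 6.3 V.
V_CE = 6.3 V > 0.2 V confirms active-region operation.

I_C ≈ 0.83 mA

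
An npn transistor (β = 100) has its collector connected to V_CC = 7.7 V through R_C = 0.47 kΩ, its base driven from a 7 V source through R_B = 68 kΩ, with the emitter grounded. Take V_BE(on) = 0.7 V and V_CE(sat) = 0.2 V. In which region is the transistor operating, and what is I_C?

Assume active. Base-emitter loop: I_B = (V_BB − V_BE)/R_B = (7 − 0.7)/68 = 0.0926 mA.
I_C = β·I_B = 100×0.0926 = 9.26 mA.
V_CE = V_CC − I_C·R_C = 7.7 − 9.26×0.47 = 3.35 V > V_CE(sat), so the active-region assumption holds.

active; I_C ≈ 9.3 mA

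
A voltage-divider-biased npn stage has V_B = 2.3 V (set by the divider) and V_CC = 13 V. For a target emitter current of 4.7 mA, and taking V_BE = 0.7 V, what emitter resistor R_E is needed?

V_E = V_B − V_BE = 2.3 − 0.7 = 1.6 V.
R_E = V_E / I_E = 1.6 / 4.7 = 0.34 kΩ.

R_E ≈ 0.34 kΩ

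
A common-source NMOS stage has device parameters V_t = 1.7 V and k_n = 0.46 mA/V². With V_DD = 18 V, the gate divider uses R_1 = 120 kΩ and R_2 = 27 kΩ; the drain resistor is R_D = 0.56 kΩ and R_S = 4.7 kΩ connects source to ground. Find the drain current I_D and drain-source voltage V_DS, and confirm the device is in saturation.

I_D ≈ 0.16 mA, V_DS ≈ 17 V

V_G = V_DD·R_2/(R_1+R_2) = 18×27/147 = 3.31 V.
Assume saturation: I_D = (k_n/2)(V_GS − V_t)² with V_GS = V_G − I_D·R_S = 3.31 − 4.7·I_D.
Substituting gives 5.08·I_D² − 4.47·I_D + 0.593 = 0, with roots I_D = 0.163 or 0.718 mA.
The root I_D = 0.718 mA gives V_GS = -0.0663 V ≤ V_t, so take I_D = 0.163 mA.
Then V_GS = 2.54 V and V_DS = V_DD − I_D(R_D+R_S) = 18 − 0.163×5.26 = 17.1 V.
Saturation requires V_DS ≥ V_GS − V_t = 0.841 V; 17.1 ≥ 0.841 ✓.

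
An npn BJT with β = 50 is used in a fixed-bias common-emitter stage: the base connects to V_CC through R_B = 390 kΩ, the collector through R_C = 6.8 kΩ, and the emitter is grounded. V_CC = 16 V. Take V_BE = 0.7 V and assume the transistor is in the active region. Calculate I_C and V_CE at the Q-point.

I_C ≈ 2 mA, V_CE ≈ 2.7 V

Base loop: V_CC = I_B·R_B + V_BE, so I_B = (16 − 0.7)/390 kΩ = 0.0392 mA.
In the active region I_C = β·I_B = 50 × 0.0392 = 1.96 mA.
Collector loop: V_CE = V_CC − I_C·R_C = 16 − 1.96×6.8 = 2.66 V.
Since V_CE = 2.66 V > V_CE(sat) ≈ 0.2 V, the transistor is in the active region as assumed.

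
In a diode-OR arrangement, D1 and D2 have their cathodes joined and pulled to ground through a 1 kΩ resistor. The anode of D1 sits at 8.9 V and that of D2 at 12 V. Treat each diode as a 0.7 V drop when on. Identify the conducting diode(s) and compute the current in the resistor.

Assume both conduct. Then node N would need to be at both 8.9−0.7 = 8.2 V and 12−0.7 = 11.3 V, which is impossible.
Assume only D2 conducts: V_N = 12 − 0.7 = 11.3 V, so I_R = 11.3/1 = 11.3 mA.
Check D1: its anode-to-cathode voltage is 8.9 − 11.3 = -2.4 V < 0.7 V, so it is off. The assumption is consistent.

Only D2 conducts; I_R ≈ 11 mA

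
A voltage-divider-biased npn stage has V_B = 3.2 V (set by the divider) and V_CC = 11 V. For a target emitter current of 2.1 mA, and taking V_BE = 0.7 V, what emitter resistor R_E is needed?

R_E ≈ 1.2 kΩ

V_E = V_B − V_BE = 3.2 − 0.7 = 2.5 V.
R_E = V_E / I_E = 2.5 / 2.1 = 1.19 kΩ.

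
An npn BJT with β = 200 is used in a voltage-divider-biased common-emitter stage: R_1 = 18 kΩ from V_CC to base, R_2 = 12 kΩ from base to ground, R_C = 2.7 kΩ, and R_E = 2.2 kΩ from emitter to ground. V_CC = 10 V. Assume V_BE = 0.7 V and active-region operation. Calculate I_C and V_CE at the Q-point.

Thevenize the base divider: V_Th = V_CC·R_2/(R_1+R_2) = 10×12/30 = 4 V, R_Th = R_1‖R_2 = 7.2 kΩ.
Base-emitter loop: V_Th = I_B·R_Th + V_BE + (β+1)I_B·R_E, so I_B = (4 − 0.7) / (7.2 + 201×2.2) = 0.00734 mA.
I_C = β·I_B = 200×0.00734 = 1.47 mA, and I_E = (β+1)I_B = 1.48 mA.
V_CE = V_CC − I_C·R_C − I_E·R_E = 10 − 1.47×2.7 − 1.48×2.2 = 2.79 V.
V_CE = 2.79 V > 0.2 V confirms active-region operation.

I_C ≈ 1.5 mA, V_CE ≈ 2.8 V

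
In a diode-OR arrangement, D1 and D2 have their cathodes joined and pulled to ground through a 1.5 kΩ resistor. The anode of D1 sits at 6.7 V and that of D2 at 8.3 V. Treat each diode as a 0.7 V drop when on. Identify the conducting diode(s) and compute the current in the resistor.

Assume both conduct. Then node N would need to be at both 6.7−0.7 = 6 V and 8.3−0.7 = 7.6 V, which is impossible.
Assume only D2 conducts: V_N = 8.3 − 0.7 = 7.6 V, so I_R = 7.6/1.5 = 5.07 mA.
Check D1: its anode-to-cathode voltage is 6.7 − 7.6 = -0.9 V < 0.7 V, so it is off. The assumption is consistent.

Only D2 conducts; I_R ≈ 5.1 mA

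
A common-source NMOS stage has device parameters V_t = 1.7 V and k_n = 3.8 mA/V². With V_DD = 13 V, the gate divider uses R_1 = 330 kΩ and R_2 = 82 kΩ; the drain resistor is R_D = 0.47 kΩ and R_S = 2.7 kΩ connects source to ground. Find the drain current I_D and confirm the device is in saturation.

I_D ≈ 0.21 mA

V_G = V_DD·R_2/(R_1+R_2) = 13×82/412 = 2.59 V.
Assume saturation: I_D = (k_n/2)(V_GS − V_t)² with V_GS = V_G − I_D·R_S = 2.59 − 2.7·I_D.
Substituting gives 13.9·I_D² − 10.1·I_D + 1.5 = 0, with roots I_D = 0.207 or 0.523 mA.
The root I_D = 0.523 mA gives V_GS = 1.18 V ≤ V_t, so take I_D = 0.207 mA.
Then V_GS = 2.03 V and V_DS = V_DD − I_D(R_D+R_S) = 13 − 0.207×3.17 = 12.3 V.
Saturation requires V_DS ≥ V_GS − V_t = 0.33 V; 12.3 ≥ 0.33 ✓.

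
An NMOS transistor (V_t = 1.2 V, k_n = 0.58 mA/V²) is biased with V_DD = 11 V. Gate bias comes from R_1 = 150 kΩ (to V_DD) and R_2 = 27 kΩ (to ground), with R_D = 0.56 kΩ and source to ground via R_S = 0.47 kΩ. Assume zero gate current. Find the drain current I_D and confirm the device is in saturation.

V_G = V_DD·R_2/(R_1+R_2) = 11×27/177 = 1.68 V.
Assume saturation: I_D = (k_n/2)(V_GS − V_t)² with V_GS = V_G − I_D·R_S = 1.68 − 0.47·I_D.
Substituting gives 0.0641·I_D² − 1.13·I_D + 0.0663 = 0, with roots I_D = 0.0588 or 17.6 mA.
The root I_D = 17.6 mA gives V_GS = -6.59 V ≤ V_t, so take I_D = 0.0588 mA.
Then V_GS = 1.65 V and V_DS = V_DD − I_D(R_D+R_S) = 11 − 0.0588×1.03 = 10.9 V.
Saturation requires V_DS ≥ V_GS − V_t = 0.45 V; 10.9 ≥ 0.45 ✓.

I_D ≈ 0.059 mA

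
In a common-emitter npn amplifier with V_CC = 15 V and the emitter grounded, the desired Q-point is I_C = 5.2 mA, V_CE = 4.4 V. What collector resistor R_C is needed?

Collector loop: V_CC = I_C·R_C + V_CE.
R_C = (V_CC − V_CE)/I_C = (15 − 4.4)/5.2 = 2.04 kΩ.

R_C ≈ 2 kΩ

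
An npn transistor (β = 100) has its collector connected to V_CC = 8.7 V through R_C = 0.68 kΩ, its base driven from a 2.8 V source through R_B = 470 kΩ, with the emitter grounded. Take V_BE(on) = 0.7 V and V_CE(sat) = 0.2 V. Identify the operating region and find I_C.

active; I_C ≈ 0.45 mA

Assume active. Base-emitter loop: I_B = (V_BB − V_BE)/R_B = (2.8 − 0.7)/470 = 0.00447 mA.
I_C = β·I_B = 100×0.00447 = 0.447 mA.
V_CE = V_CC − I_C·R_C = 8.7 − 0.447×0.68 = 8.4 V > V_CE(sat), so the active-region assumption holds.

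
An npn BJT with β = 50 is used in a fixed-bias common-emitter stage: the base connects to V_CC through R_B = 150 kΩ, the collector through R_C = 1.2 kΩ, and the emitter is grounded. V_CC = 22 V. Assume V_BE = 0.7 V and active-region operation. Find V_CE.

V_CE ≈ 13 V

Base loop: V_CC = I_B·R_B + V_BE, so I_B = (22 − 0.7)/150 kΩ = 0.142 mA.
In the active region I_C = β·I_B = 50 × 0.142 = 7.1 mA.
Collector loop: V_CE = V_CC − I_C·R_C = 22 − 7.1×1.2 = 13.5 V.
Since V_CE = 13.5 V > V_CE(sat) ≈ 0.2 V, the transistor is in the active region as assumed.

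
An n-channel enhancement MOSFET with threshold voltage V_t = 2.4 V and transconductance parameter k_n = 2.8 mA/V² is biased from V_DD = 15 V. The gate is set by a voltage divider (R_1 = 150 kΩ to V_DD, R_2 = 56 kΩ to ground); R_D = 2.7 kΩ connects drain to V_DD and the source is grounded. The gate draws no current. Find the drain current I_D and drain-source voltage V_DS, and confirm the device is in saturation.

V_G = V_DD·R_2/(R_1+R_2) = 15×56/206 = 4.08 V. With the source grounded, V_GS = V_G = 4.08 V.
Assume saturation: I_D = (k_n/2)(V_GS − V_t)² = (2.8/2)×(4.08 − 2.4)² = 1.4×1.68² = 3.94 mA.
V_DS = V_DD − I_D·R_D = 15 − 3.94×2.7 = 4.36 V.
Saturation requires V_DS ≥ V_GS − V_t = 1.68 V; 4.36 ≥ 1.68 ✓.

I_D ≈ 3.9 mA, V_DS ≈ 4.4 V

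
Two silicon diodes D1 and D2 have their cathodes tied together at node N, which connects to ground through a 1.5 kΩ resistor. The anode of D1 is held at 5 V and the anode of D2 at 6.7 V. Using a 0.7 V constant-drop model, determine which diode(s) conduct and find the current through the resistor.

Only D2 conducts; I_R ≈ 4 mA

Assume both conduct. Then node N would need to be at both 5−0.7 = 4.3 V and 6.7−0.7 = 6 V, which is impossible.
Assume only D2 conducts: V_N = 6.7 − 0.7 = 6 V, so I_R = 6/1.5 = 4 mA.
Check D1: its anode-to-cathode voltage is 5 − 6 = -1 V < 0.7 V, so it is off. The assumption is consistent.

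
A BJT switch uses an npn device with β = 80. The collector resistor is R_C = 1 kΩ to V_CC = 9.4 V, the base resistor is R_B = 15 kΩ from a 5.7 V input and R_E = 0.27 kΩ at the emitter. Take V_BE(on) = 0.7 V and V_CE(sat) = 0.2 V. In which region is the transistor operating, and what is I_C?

saturation; I_C ≈ 7.2 mA

Assume active: I_B = (5.7 − 0.7)/(15 + 81×0.27) = 0.136 mA, I_C = β·I_B = 10.8 mA.
Then V_CE = 9.4 − 10.8×1 − 11×0.27 = -4.41 V < 0.2 V — the active assumption fails.
Re-solve with V_CE = 0.2 V. KCL at the emitter: V_E/R_E = (V_BB−0.7−V_E)/R_B + (V_CC−0.2−V_E)/R_C, giving V_E = 2 V.
I_C = (V_CC − 0.2 − V_E)/R_C = (9.2 − 2)/1 = 7.2 mA.
Check: I_B = (5 − 2)/15 = 0.2 mA, and β·I_B = 16 mA > I_C, confirming saturation.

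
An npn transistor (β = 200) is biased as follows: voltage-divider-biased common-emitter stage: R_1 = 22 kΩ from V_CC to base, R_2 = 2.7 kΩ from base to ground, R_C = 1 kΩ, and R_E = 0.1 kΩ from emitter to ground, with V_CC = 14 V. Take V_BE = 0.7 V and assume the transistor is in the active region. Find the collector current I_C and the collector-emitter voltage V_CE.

I_C ≈ 7.4 mA, V_CE ≈ 5.9 V

Thevenize the base divider: V_Th = V_CC·R_2/(R_1+R_2) = 14×2.7/24.7 = 1.53 V, R_Th = R_1‖R_2 = 2.4 kΩ.
Base-emitter loop: V_Th = I_B·R_Th + V_BE + (β+1)I_B·R_E, so I_B = (1.53 − 0.7) / (2.4 + 201×0.1) = 0.0369 mA.
I_C = β·I_B = 200×0.0369 = 7.38 mA, and I_E = (β+1)I_B = 7.42 mA.
V_CE = V_CC − I_C·R_C − I_E·R_E = 14 − 7.38×1 − 7.42×0.1 = 5.88 V.
V_CE = 5.88 V > 0.2 V confirms active-region operation.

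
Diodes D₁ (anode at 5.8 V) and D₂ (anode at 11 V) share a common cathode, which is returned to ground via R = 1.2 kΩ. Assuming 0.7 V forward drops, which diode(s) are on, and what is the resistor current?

Only D₂ conducts; I_R ≈ 8.6 mA

Assume both conduct. Then node N would need to be at both 5.8−0.7 = 5.1 V and 11−0.7 = 10.3 V, which is impossible.
Assume only D₂ conducts: V_N = 11 − 0.7 = 10.3 V, so I_R = 10.3/1.2 = 8.58 mA.
Check D₁: its anode-to-cathode voltage is 5.8 − 10.3 = -4.5 V < 0.7 V, so it is off. The assumption is consistent.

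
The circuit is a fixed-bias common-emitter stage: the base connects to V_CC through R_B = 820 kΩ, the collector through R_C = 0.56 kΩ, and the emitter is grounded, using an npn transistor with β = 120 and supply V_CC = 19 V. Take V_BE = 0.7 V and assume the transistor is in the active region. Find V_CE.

V_CE ≈ 18 V

Base loop: V_CC = I_B·R_B + V_BE, so I_B = (19 − 0.7)/820 kΩ = 0.0223 mA.
In the active region I_C = β·I_B = 120 × 0.0223 = 2.68 mA.
Collector loop: V_CE = V_CC − I_C·R_C = 19 − 2.68×0.56 = 17.5 V.
Since V_CE = 17.5 V > V_CE(sat) ≈ 0.2 V, the transistor is in the active region as assumed.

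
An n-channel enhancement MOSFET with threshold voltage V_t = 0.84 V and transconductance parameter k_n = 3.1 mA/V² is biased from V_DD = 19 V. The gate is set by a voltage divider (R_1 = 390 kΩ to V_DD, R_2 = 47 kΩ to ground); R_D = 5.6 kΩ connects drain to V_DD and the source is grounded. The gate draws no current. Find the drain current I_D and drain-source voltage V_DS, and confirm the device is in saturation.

V_G = V_DD·R_2/(R_1+R_2) = 19×47/437 = 2.04 V. With the source grounded, V_GS = V_G = 2.04 V.
Assume saturation: I_D = (k_n/2)(V_GS − V_t)² = (3.1/2)×(2.04 − 0.84)² = 1.55×1.2² = 2.24 mA.
V_DS = V_DD − I_D·R_D = 19 − 2.24×5.6 = 6.43 V.
Saturation requires V_DS ≥ V_GS − V_t = 1.2 V; 6.43 ≥ 1.2 ✓.

I_D ≈ 2.2 mA, V_DS ≈ 6.4 V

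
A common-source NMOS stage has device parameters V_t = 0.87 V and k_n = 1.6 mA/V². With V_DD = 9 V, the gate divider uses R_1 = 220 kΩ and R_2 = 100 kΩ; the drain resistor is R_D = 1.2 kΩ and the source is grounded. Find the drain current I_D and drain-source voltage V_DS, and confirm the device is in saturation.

I_D ≈ 3 mA, V_DS ≈ 5.4 V

V_G = V_DD·R_2/(R_1+R_2) = 9×100/320 = 2.81 V. With the source grounded, V_GS = V_G = 2.81 V.
Assume saturation: I_D = (k_n/2)(V_GS − V_t)² = (1.6/2)×(2.81 − 0.87)² = 0.8×1.94² = 3.02 mA.
V_DS = V_DD − I_D·R_D = 9 − 3.02×1.2 = 5.38 V.
Saturation requires V_DS ≥ V_GS − V_t = 1.94 V; 5.38 ≥ 1.94 ✓.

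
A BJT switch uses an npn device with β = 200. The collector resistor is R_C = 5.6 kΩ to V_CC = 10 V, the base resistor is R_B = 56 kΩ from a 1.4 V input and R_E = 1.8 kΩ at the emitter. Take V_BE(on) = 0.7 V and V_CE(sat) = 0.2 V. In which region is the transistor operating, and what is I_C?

active; I_C ≈ 0.34 mA

Assume active. Base-emitter loop: I_B = (V_BB − V_BE)/(R_B + (β+1)R_E) = (1.4 − 0.7)/(56 + 201×1.8) = 0.00168 mA.
I_C = β·I_B = 200×0.00168 = 0.335 mA.
V_CE = V_CC − I_C·R_C − I_E·R_E = 10 − 0.335×5.6 − 0.337×1.8 = 7.52 V > V_CE(sat), so the active-region assumption holds.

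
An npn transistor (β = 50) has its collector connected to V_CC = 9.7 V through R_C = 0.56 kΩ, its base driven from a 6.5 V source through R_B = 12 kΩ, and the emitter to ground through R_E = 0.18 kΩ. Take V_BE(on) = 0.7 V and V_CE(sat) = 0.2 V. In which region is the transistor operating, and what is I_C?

saturation; I_C ≈ 13 mA

Assume active: I_B = (6.5 − 0.7)/(12 + 51×0.18) = 0.274 mA, I_C = β·I_B = 13.7 mA.
Then V_CE = 9.7 − 13.7×0.56 − 14×0.18 = -0.481 V < 0.2 V — the active assumption fails.
Re-solve with V_CE = 0.2 V. KCL at the emitter: V_E/R_E = (V_BB−0.7−V_E)/R_B + (V_CC−0.2−V_E)/R_C, giving V_E = 2.35 V.
I_C = (V_CC − 0.2 − V_E)/R_C = (9.5 − 2.35)/0.56 = 12.8 mA.
Check: I_B = (5.8 − 2.35)/12 = 0.288 mA, and β·I_B = 14.4 mA > I_C, confirming saturation.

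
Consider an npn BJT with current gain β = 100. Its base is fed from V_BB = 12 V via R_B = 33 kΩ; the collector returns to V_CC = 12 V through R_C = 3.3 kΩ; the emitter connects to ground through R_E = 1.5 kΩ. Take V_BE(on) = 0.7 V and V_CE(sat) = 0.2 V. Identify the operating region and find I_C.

saturation; I_C ≈ 2.4 mA

Assume active: I_B = (12 − 0.7)/(33 + 101×1.5) = 0.0612 mA, I_C = β·I_B = 6.12 mA.
Then V_CE = 12 − 6.12×3.3 − 6.19×1.5 = -17.5 V < 0.2 V — the active assumption fails.
Re-solve with V_CE = 0.2 V. KCL at the emitter: V_E/R_E = (V_BB−0.7−V_E)/R_B + (V_CC−0.2−V_E)/R_C, giving V_E = 3.92 V.
I_C = (V_CC − 0.2 − V_E)/R_C = (11.8 − 3.92)/3.3 = 2.39 mA.
Check: I_B = (11.3 − 3.92)/33 = 0.224 mA, and β·I_B = 22.4 mA > I_C, confirming saturation.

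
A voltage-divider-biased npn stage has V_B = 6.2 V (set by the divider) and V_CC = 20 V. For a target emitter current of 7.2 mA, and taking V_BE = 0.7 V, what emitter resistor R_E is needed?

R_E ≈ 0.76 kΩ

V_E = V_B − V_BE = 6.2 − 0.7 = 5.5 V.
R_E = V_E / I_E = 5.5 / 7.2 = 0.764 kΩ.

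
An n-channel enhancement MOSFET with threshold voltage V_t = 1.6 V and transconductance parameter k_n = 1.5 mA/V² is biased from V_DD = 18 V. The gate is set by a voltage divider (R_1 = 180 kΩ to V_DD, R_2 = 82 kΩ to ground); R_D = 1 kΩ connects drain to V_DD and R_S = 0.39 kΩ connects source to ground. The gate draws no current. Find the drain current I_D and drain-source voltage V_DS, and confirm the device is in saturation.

I_D ≈ 4.2 mA, V_DS ≈ 12 V

V_G = V_DD·R_2/(R_1+R_2) = 18×82/262 = 5.63 V.
Assume saturation: I_D = (k_n/2)(V_GS − V_t)² with V_GS = V_G − I_D·R_S = 5.63 − 0.39·I_D.
Substituting gives 0.114·I_D² − 3.36·I_D + 12.2 = 0, with roots I_D = 4.24 or 25.2 mA.
The root I_D = 25.2 mA gives V_GS = -4.2 V ≤ V_t, so take I_D = 4.24 mA.
Then V_GS = 3.98 V and V_DS = V_DD − I_D(R_D+R_S) = 18 − 4.24×1.39 = 12.1 V.
Saturation requires V_DS ≥ V_GS − V_t = 2.38 V; 12.1 ≥ 2.38 ✓.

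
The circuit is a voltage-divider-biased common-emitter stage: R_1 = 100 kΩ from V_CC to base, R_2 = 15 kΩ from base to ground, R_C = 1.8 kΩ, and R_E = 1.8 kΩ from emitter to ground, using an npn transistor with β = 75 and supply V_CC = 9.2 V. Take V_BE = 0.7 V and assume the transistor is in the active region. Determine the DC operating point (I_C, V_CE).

I_C ≈ 0.25 mA, V_CE ≈ 8.3 V

Thevenize the base divider: V_Th = V_CC·R_2/(R_1+R_2) = 9.2×15/115 = 1.2 V, R_Th = R_1‖R_2 = 13 kΩ.
Base-emitter loop: V_Th = I_B·R_Th + V_BE + (β+1)I_B·R_E, so I_B = (1.2 − 0.7) / (13 + 76×1.8) = 0.00334 mA.
I_C = β·I_B = 75×0.00334 = 0.25 mA, and I_E = (β+1)I_B = 0.254 mA.
V_CE = V_CC − I_C·R_C − I_E·R_E = 9.2 − 0.25×1.8 − 0.254×1.8 = 8.29 V.
V_CE = 8.29 V > 0.2 V confirms active-region operation.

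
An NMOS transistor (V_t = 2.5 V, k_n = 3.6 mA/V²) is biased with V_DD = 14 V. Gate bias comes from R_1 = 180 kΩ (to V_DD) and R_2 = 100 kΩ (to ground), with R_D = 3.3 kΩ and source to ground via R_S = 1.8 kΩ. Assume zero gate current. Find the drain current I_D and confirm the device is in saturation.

V_G = V_DD·R_2/(R_1+R_2) = 14×100/280 = 5 V.
Assume saturation: I_D = (k_n/2)(V_GS − V_t)² with V_GS = V_G − I_D·R_S = 5 − 1.8·I_D.
Substituting gives 5.83·I_D² − 17.2·I_D + 11.2 = 0, with roots I_D = 0.979 or 1.97 mA.
The root I_D = 1.97 mA gives V_GS = 1.45 V ≤ V_t, so take I_D = 0.979 mA.
Then V_GS = 3.24 V and V_DS = V_DD − I_D(R_D+R_S) = 14 − 0.979×5.1 = 9.01 V.
Saturation requires V_DS ≥ V_GS − V_t = 0.738 V; 9.01 ≥ 0.738 ✓.

I_D ≈ 0.98 mA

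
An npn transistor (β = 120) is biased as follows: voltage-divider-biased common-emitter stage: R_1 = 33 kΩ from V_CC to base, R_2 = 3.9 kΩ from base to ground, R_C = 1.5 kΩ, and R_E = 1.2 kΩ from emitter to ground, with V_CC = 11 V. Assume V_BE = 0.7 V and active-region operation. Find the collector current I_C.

Thevenize the base divider: V_Th = V_CC·R_2/(R_1+R_2) = 11×3.9/36.9 = 1.16 V, R_Th = R_1‖R_2 = 3.49 kΩ.
Base-emitter loop: V_Th = I_B·R_Th + V_BE + (β+1)I_B·R_E, so I_B = (1.16 − 0.7) / (3.49 + 121×1.2) = 0.00311 mA.
I_C = β·I_B = 120×0.00311 = 0.373 mA, and I_E = (β+1)I_B = 0.376 mA.
V_CE = V_CC − I_C·R_C − I_E·R_E = 11 − 0.373×1.5 − 0.376×1.2 = 9.99 V.
V_CE = 9.99 V > 0.2 V confirms active-region operation.

I_C ≈ 0.37 mA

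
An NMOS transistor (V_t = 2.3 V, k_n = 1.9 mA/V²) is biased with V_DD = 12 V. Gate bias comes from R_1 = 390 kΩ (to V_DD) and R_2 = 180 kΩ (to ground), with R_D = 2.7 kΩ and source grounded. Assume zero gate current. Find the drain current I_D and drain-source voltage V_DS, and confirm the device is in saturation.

V_G = V_DD·R_2/(R_1+R_2) = 12×180/570 = 3.79 V. With the source grounded, V_GS = V_G = 3.79 V.
Assume saturation: I_D = (k_n/2)(V_GS − V_t)² = (1.9/2)×(3.79 − 2.3)² = 0.95×1.49² = 2.11 mA.
V_DS = V_DD − I_D·R_D = 12 − 2.11×2.7 = 6.31 V.
Saturation requires V_DS ≥ V_GS − V_t = 1.49 V; 6.31 ≥ 1.49 ✓.

I_D ≈ 2.1 mA, V_DS ≈ 6.3 V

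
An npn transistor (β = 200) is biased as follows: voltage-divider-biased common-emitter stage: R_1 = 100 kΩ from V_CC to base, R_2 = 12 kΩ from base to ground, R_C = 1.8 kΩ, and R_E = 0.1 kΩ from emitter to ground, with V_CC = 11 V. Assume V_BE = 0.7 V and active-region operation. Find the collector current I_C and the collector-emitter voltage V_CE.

I_C ≈ 3.1 mA, V_CE ≈ 5.1 V

Thevenize the base divider: V_Th = V_CC·R_2/(R_1+R_2) = 11×12/112 = 1.18 V, R_Th = R_1‖R_2 = 10.7 kΩ.
Base-emitter loop: V_Th = I_B·R_Th + V_BE + (β+1)I_B·R_E, so I_B = (1.18 − 0.7) / (10.7 + 201×0.1) = 0.0155 mA.
I_C = β·I_B = 200×0.0155 = 3.11 mA, and I_E = (β+1)I_B = 3.12 mA.
V_CE = V_CC − I_C·R_C − I_E·R_E = 11 − 3.11×1.8 − 3.12×0.1 = 5.1 V.
V_CE = 5.1 V > 0.2 V confirms active-region operation.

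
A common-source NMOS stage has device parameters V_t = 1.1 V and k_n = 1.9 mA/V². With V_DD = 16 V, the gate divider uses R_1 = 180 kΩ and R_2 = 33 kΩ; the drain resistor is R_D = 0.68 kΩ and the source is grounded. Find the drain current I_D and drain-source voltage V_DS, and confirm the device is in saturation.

I_D ≈ 1.8 mA, V_DS ≈ 15 V

V_G = V_DD·R_2/(R_1+R_2) = 16×33/213 = 2.48 V. With the source grounded, V_GS = V_G = 2.48 V.
Assume saturation: I_D = (k_n/2)(V_GS − V_t)² = (1.9/2)×(2.48 − 1.1)² = 0.95×1.38² = 1.81 mA.
V_DS = V_DD − I_D·R_D = 16 − 1.81×0.68 = 14.8 V.
Saturation requires V_DS ≥ V_GS − V_t = 1.38 V; 14.8 ≥ 1.38 ✓.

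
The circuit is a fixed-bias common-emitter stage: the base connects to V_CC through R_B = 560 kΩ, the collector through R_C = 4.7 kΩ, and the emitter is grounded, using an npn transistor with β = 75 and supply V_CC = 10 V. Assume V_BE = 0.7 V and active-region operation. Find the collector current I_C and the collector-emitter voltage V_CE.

I_C ≈ 1.2 mA, V_CE ≈ 4.1 V

Base loop: V_CC = I_B·R_B + V_BE, so I_B = (10 − 0.7)/560 kΩ = 0.0166 mA.
In the active region I_C = β·I_B = 75 × 0.0166 = 1.25 mA.
Collector loop: V_CE = V_CC − I_C·R_C = 10 − 1.25×4.7 = 4.15 V.
Since V_CE = 4.15 V > V_CE(sat) ≈ 0.2 V, the transistor is in the active region as assumed.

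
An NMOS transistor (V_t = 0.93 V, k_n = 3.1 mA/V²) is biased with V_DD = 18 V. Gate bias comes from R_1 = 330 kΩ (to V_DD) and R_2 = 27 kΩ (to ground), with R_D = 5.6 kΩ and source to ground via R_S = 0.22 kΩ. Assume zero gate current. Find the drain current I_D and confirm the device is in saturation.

I_D ≈ 0.23 mA

V_G = V_DD·R_2/(R_1+R_2) = 18×27/357 = 1.36 V.
Assume saturation: I_D = (k_n/2)(V_GS − V_t)² with V_GS = V_G − I_D·R_S = 1.36 − 0.22·I_D.
Substituting gives 0.075·I_D² − 1.29·I_D + 0.288 = 0, with roots I_D = 0.226 or 17 mA.
The root I_D = 17 mA gives V_GS = -2.38 V ≤ V_t, so take I_D = 0.226 mA.
Then V_GS = 1.31 V and V_DS = V_DD − I_D(R_D+R_S) = 18 − 0.226×5.82 = 16.7 V.
Saturation requires V_DS ≥ V_GS − V_t = 0.382 V; 16.7 ≥ 0.382 ✓.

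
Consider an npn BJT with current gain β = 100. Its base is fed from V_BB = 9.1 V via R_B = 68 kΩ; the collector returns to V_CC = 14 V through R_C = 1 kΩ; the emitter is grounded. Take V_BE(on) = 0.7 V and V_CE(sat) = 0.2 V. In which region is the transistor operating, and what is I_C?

Assume active. Base-emitter loop: I_B = (V_BB − V_BE)/R_B = (9.1 − 0.7)/68 = 0.124 mA.
I_C = β·I_B = 100×0.124 = 12.4 mA.
V_CE = V_CC − I_C·R_C = 14 − 12.4×1 = 1.65 V > V_CE(sat), so the active-region assumption holds.

active; I_C ≈ 12 mA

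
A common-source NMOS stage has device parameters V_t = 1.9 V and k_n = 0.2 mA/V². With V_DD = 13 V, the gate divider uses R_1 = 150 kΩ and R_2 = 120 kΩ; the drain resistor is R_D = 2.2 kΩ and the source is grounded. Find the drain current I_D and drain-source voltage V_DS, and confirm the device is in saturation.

I_D ≈ 1.5 mA, V_DS ≈ 9.7 V

V_G = V_DD·R_2/(R_1+R_2) = 13×120/270 = 5.78 V. With the source grounded, V_GS = V_G = 5.78 V.
Assume saturation: I_D = (k_n/2)(V_GS − V_t)² = (0.2/2)×(5.78 − 1.9)² = 0.1×3.88² = 1.5 mA.
V_DS = V_DD − I_D·R_D = 13 − 1.5×2.2 = 9.69 V.
Saturation requires V_DS ≥ V_GS − V_t = 3.88 V; 9.69 ≥ 3.88 ✓.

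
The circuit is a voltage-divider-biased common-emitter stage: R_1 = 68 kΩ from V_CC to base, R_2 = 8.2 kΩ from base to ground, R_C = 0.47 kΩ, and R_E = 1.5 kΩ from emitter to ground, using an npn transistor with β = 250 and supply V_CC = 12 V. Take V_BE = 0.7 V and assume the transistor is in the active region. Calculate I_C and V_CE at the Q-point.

I_C ≈ 0.39 mA, V_CE ≈ 11 V

Thevenize the base divider: V_Th = V_CC·R_2/(R_1+R_2) = 12×8.2/76.2 = 1.29 V, R_Th = R_1‖R_2 = 7.32 kΩ.
Base-emitter loop: V_Th = I_B·R_Th + V_BE + (β+1)I_B·R_E, so I_B = (1.29 − 0.7) / (7.32 + 251×1.5) = 0.00154 mA.
I_C = β·I_B = 250×0.00154 = 0.385 mA, and I_E = (β+1)I_B = 0.387 mA.
V_CE = V_CC − I_C·R_C − I_E·R_E = 12 − 0.385×0.47 − 0.387×1.5 = 11.2 V.
V_CE = 11.2 V > 0.2 V confirms active-region operation.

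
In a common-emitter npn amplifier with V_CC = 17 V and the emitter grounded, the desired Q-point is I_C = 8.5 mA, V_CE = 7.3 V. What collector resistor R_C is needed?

Collector loop: V_CC = I_C·R_C + V_CE.
R_C = (V_CC − V_CE)/I_C = (17 − 7.3)/8.5 = 1.14 kΩ.

R_C ≈ 1.1 kΩ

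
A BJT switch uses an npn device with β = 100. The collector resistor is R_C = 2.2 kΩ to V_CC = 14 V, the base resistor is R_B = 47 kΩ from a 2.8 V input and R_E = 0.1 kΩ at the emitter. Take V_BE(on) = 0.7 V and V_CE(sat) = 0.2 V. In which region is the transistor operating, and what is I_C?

Assume active. Base-emitter loop: I_B = (V_BB − V_BE)/(R_B + (β+1)R_E) = (2.8 − 0.7)/(47 + 101×0.1) = 0.0368 mA.
I_C = β·I_B = 100×0.0368 = 3.68 mA.
V_CE = V_CC − I_C·R_C − I_E·R_E = 14 − 3.68×2.2 − 3.71×0.1 = 5.54 V > V_CE(sat), so the active-region assumption holds.

active; I_C ≈ 3.7 mA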